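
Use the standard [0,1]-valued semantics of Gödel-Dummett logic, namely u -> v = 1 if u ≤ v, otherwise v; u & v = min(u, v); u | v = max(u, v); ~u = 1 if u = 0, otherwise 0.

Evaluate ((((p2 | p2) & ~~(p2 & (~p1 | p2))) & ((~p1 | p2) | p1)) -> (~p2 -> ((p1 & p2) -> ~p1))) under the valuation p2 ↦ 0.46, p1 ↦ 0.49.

(p2 | p2) = max(0.46, 0.46) = 0.46
~p1: Gödel ¬ of 0.49 = 0 (operand ≠ 0)
(~p1 | p2) = max(0, 0.46) = 0.46
(p2 & (~p1 | p2)) = min(0.46, 0.46) = 0.46
~(p2 & (~p1 | p2)): Gödel ¬ of 0.46 = 0 (operand ≠ 0)
~~(p2 & (~p1 | p2)): Gödel ¬ of 0 = 1 (operand is 0)
((p2 | p2) & ~~(p2 & (~p1 | p2))) = min(0.46, 1) = 0.46
~p1: Gödel ¬ of 0.49 = 0 (operand ≠ 0)
(~p1 | p2) = max(0, 0.46) = 0.46
((~p1 | p2) | p1) = max(0.46, 0.49) = 0.49
(((p2 | p2) & ~~(p2 & (~p1 | p2))) & ((~p1 | p2) | p1)) = min(0.46, 0.49) = 0.46
~p2: Gödel ¬ of 0.46 = 0 (operand ≠ 0)
(p1 & p2) = min(0.49, 0.46) = 0.46
~p1: Gödel ¬ of 0.49 = 0 (operand ≠ 0)
((p1 & p2) -> ~p1): 0.46 > 0, so result = 0
(~p2 -> ((p1 & p2) -> ~p1)): 0 ≤ 0, so result = 1
((((p2 | p2) & ~~(p2 & (~p1 | p2))) & ((~p1 | p2) | p1)) -> (~p2 -> ((p1 & p2) -> ~p1))): 0.46 ≤ 1, so result = 1

1.00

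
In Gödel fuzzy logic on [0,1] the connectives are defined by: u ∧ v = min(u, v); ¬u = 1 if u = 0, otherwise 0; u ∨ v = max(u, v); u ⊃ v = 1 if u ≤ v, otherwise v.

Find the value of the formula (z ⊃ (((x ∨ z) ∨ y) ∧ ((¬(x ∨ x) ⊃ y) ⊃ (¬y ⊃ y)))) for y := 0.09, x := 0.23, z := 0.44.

1.00

(x ∨ z) = max(0.23, 0.44) = 0.44
((x ∨ z) ∨ y) = max(0.44, 0.09) = 0.44
(x ∨ x) = max(0.23, 0.23) = 0.23
¬(x ∨ x): Gödel ¬ of 0.23 = 0 (operand ≠ 0)
(¬(x ∨ x) ⊃ y): 0 ≤ 0.09, so result = 1
¬y: Gödel ¬ of 0.09 = 0 (operand ≠ 0)
(¬y ⊃ y): 0 ≤ 0.09, so result = 1
((¬(x ∨ x) ⊃ y) ⊃ (¬y ⊃ y)): 1 ≤ 1, so result = 1
(((x ∨ z) ∨ y) ∧ ((¬(x ∨ x) ⊃ y) ⊃ (¬y ⊃ y))) = min(0.44, 1) = 0.44
(z ⊃ (((x ∨ z) ∨ y) ∧ ((¬(x ∨ x) ⊃ y) ⊃ (¬y ⊃ y)))): 0.44 ≤ 0.44, so result = 1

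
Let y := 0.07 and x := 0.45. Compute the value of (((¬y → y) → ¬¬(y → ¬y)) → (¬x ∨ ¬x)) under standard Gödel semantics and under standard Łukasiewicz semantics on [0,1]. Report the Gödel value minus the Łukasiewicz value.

0.45

Gödel evaluation:
  ¬y: Gödel ¬ of 0.07 = 0 (operand ≠ 0)
  (¬y → y): 0 ≤ 0.07, so result = 1
  ¬y: Gödel ¬ of 0.07 = 0 (operand ≠ 0)
  (y → ¬y): 0.07 > 0, so result = 0
  ¬(y → ¬y): Gödel ¬ of 0 = 1 (operand is 0)
  ¬¬(y → ¬y): Gödel ¬ of 1 = 0 (operand ≠ 0)
  ((¬y → y) → ¬¬(y → ¬y)): 1 > 0, so result = 0
  ¬x: Gödel ¬ of 0.45 = 0 (operand ≠ 0)
  ¬x: Gödel ¬ of 0.45 = 0 (operand ≠ 0)
  (¬x ∨ ¬x) = max(0, 0) = 0
  (((¬y → y) → ¬¬(y → ¬y)) → (¬x ∨ ¬x)): 0 ≤ 0, so result = 1
  Gödel value = 1
Łukasiewicz evaluation:
  ¬y: Łukasiewicz ¬ gives 1 − 0.07 = 0.93
  (¬y → y): min(1, 1 − 0.93 + 0.07) = 0.14
  ¬y: Łukasiewicz ¬ gives 1 − 0.07 = 0.93
  (y → ¬y): min(1, 1 − 0.07 + 0.93) = 1
  ¬(y → ¬y): Łukasiewicz ¬ gives 1 − 1 = 0
  ¬¬(y → ¬y): Łukasiewicz ¬ gives 1 − 0 = 1
  ((¬y → y) → ¬¬(y → ¬y)): min(1, 1 − 0.14 + 1) = 1
  ¬x: Łukasiewicz ¬ gives 1 − 0.45 = 0.55
  ¬x: Łukasiewicz ¬ gives 1 − 0.45 = 0.55
  (¬x ∨ ¬x) = max(0.55, 0.55) = 0.55
  (((¬y → y) → ¬¬(y → ¬y)) → (¬x ∨ ¬x)): min(1, 1 − 1 + 0.55) = 0.55
  Łukasiewicz value = 0.55
Difference: 1 − 0.55 = 0.45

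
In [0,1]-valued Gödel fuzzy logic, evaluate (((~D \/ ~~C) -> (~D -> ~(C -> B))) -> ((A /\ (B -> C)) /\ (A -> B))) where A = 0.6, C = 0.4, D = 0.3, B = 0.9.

0.40

~D: Gödel ¬ of 0.3 = 0 (operand ≠ 0)
~C: Gödel ¬ of 0.4 = 0 (operand ≠ 0)
~~C: Gödel ¬ of 0 = 1 (operand is 0)
(~D \/ ~~C) = max(0, 1) = 1
~D: Gödel ¬ of 0.3 = 0 (operand ≠ 0)
(C -> B): 0.4 ≤ 0.9, so result = 1
~(C -> B): Gödel ¬ of 1 = 0 (operand ≠ 0)
(~D -> ~(C -> B)): 0 ≤ 0, so result = 1
((~D \/ ~~C) -> (~D -> ~(C -> B))): 1 ≤ 1, so result = 1
(B -> C): 0.9 > 0.4, so result = 0.4
(A /\ (B -> C)) = min(0.6, 0.4) = 0.4
(A -> B): 0.6 ≤ 0.9, so result = 1
((A /\ (B -> C)) /\ (A -> B)) = min(0.4, 1) = 0.4
(((~D \/ ~~C) -> (~D -> ~(C -> B))) -> ((A /\ (B -> C)) /\ (A -> B))): 1 > 0.4, so result = 0.4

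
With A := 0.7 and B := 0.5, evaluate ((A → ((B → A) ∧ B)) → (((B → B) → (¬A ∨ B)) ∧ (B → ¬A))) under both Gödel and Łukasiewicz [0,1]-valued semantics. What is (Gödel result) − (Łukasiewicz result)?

Gödel evaluation:
  (B → A): 0.5 ≤ 0.7, so result = 1
  ((B → A) ∧ B) = min(1, 0.5) = 0.5
  (A → ((B → A) ∧ B)): 0.7 > 0.5, so result = 0.5
  (B → B): 0.5 ≤ 0.5, so result = 1
  ¬A: Gödel ¬ of 0.7 = 0 (operand ≠ 0)
  (¬A ∨ B) = max(0, 0.5) = 0.5
  ((B → B) → (¬A ∨ B)): 1 > 0.5, so result = 0.5
  ¬A: Gödel ¬ of 0.7 = 0 (operand ≠ 0)
  (B → ¬A): 0.5 > 0, so result = 0
  (((B → B) → (¬A ∨ B)) ∧ (B → ¬A)) = min(0.5, 0) = 0
  ((A → ((B → A) ∧ B)) → (((B → B) → (¬A ∨ B)) ∧ (B → ¬A))): 0.5 > 0, so result = 0
  Gödel value = 0
Łukasiewicz evaluation:
  (B → A): min(1, 1 − 0.5 + 0.7) = 1
  ((B → A) ∧ B) = min(1, 0.5) = 0.5
  (A → ((B → A) ∧ B)): min(1, 1 − 0.7 + 0.5) = 0.8
  (B → B): min(1, 1 − 0.5 + 0.5) = 1
  ¬A: Łukasiewicz ¬ gives 1 − 0.7 = 0.3
  (¬A ∨ B) = max(0.3, 0.5) = 0.5
  ((B → B) → (¬A ∨ B)): min(1, 1 − 1 + 0.5) = 0.5
  ¬A: Łukasiewicz ¬ gives 1 − 0.7 = 0.3
  (B → ¬A): min(1, 1 − 0.5 + 0.3) = 0.8
  (((B → B) → (¬A ∨ B)) ∧ (B → ¬A)) = min(0.5, 0.8) = 0.5
  ((A → ((B → A) ∧ B)) → (((B → B) → (¬A ∨ B)) ∧ (B → ¬A))): min(1, 1 − 0.8 + 0.5) = 0.7
  Łukasiewicz value = 0.7
Difference: 0 − 0.7 = -0.70

-0.70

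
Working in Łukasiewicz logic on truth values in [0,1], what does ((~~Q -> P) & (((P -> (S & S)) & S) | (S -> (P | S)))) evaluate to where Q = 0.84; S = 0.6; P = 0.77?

~Q: Łukasiewicz ¬ gives 1 − 0.84 = 0.16
~~Q: Łukasiewicz ¬ gives 1 − 0.16 = 0.84
(~~Q -> P): min(1, 1 − 0.84 + 0.77) = 0.93
(S & S) = min(0.6, 0.6) = 0.6
(P -> (S & S)): min(1, 1 − 0.77 + 0.6) = 0.83
((P -> (S & S)) & S) = min(0.83, 0.6) = 0.6
(P | S) = max(0.77, 0.6) = 0.77
(S -> (P | S)): min(1, 1 − 0.6 + 0.77) = 1
(((P -> (S & S)) & S) | (S -> (P | S))) = max(0.6, 1) = 1
((~~Q -> P) & (((P -> (S & S)) & S) | (S -> (P | S)))) = min(0.93, 1) = 0.93

0.93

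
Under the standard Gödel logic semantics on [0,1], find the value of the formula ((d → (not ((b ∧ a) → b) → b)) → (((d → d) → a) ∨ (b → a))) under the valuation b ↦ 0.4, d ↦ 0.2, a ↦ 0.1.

0.10

(b ∧ a) = min(0.4, 0.1) = 0.1
((b ∧ a) → b): 0.1 ≤ 0.4, so result = 1
not ((b ∧ a) → b): Gödel ¬ of 1 = 0 (operand ≠ 0)
(not ((b ∧ a) → b) → b): 0 ≤ 0.4, so result = 1
(d → (not ((b ∧ a) → b) → b)): 0.2 ≤ 1, so result = 1
(d → d): 0.2 ≤ 0.2, so result = 1
((d → d) → a): 1 > 0.1, so result = 0.1
(b → a): 0.4 > 0.1, so result = 0.1
(((d → d) → a) ∨ (b → a)) = max(0.1, 0.1) = 0.1
((d → (not ((b ∧ a) → b) → b)) → (((d → d) → a) ∨ (b → a))): 1 > 0.1, so result = 0.1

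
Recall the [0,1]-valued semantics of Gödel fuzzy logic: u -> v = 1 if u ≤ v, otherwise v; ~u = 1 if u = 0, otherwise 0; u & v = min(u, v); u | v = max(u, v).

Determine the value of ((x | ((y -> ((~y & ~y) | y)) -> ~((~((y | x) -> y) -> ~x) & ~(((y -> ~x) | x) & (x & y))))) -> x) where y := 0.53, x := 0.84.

~y: Gödel ¬ of 0.53 = 0 (operand ≠ 0)
~y: Gödel ¬ of 0.53 = 0 (operand ≠ 0)
(~y & ~y) = min(0, 0) = 0
((~y & ~y) | y) = max(0, 0.53) = 0.53
(y -> ((~y & ~y) | y)): 0.53 ≤ 0.53, so result = 1
(y | x) = max(0.53, 0.84) = 0.84
((y | x) -> y): 0.84 > 0.53, so result = 0.53
~((y | x) -> y): Gödel ¬ of 0.53 = 0 (operand ≠ 0)
~x: Gödel ¬ of 0.84 = 0 (operand ≠ 0)
(~((y | x) -> y) -> ~x): 0 ≤ 0, so result = 1
~x: Gödel ¬ of 0.84 = 0 (operand ≠ 0)
(y -> ~x): 0.53 > 0, so result = 0
((y -> ~x) | x) = max(0, 0.84) = 0.84
(x & y) = min(0.84, 0.53) = 0.53
(((y -> ~x) | x) & (x & y)) = min(0.84, 0.53) = 0.53
~(((y -> ~x) | x) & (x & y)): Gödel ¬ of 0.53 = 0 (operand ≠ 0)
((~((y | x) -> y) -> ~x) & ~(((y -> ~x) | x) & (x & y))) = min(1, 0) = 0
~((~((y | x) -> y) -> ~x) & ~(((y -> ~x) | x) & (x & y))): Gödel ¬ of 0 = 1 (operand is 0)
((y -> ((~y & ~y) | y)) -> ~((~((y | x) -> y) -> ~x) & ~(((y -> ~x) | x) & (x & y)))): 1 ≤ 1, so result = 1
(x | ((y -> ((~y & ~y) | y)) -> ~((~((y | x) -> y) -> ~x) & ~(((y -> ~x) | x) & (x & y))))) = max(0.84, 1) = 1
((x | ((y -> ((~y & ~y) | y)) -> ~((~((y | x) -> y) -> ~x) & ~(((y -> ~x) | x) & (x & y))))) -> x): 1 > 0.84, so result = 0.84

0.84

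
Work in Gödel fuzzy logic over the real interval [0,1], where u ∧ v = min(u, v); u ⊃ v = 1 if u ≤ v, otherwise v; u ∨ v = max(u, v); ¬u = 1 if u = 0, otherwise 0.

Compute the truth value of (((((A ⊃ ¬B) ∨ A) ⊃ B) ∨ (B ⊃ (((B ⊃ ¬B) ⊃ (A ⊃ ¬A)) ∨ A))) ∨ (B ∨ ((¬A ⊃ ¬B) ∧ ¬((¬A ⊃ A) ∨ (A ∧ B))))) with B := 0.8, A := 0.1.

¬B: Gödel ¬ of 0.8 = 0 (operand ≠ 0)
(A ⊃ ¬B): 0.1 > 0, so result = 0
((A ⊃ ¬B) ∨ A) = max(0, 0.1) = 0.1
(((A ⊃ ¬B) ∨ A) ⊃ B): 0.1 ≤ 0.8, so result = 1
¬B: Gödel ¬ of 0.8 = 0 (operand ≠ 0)
(B ⊃ ¬B): 0.8 > 0, so result = 0
¬A: Gödel ¬ of 0.1 = 0 (operand ≠ 0)
(A ⊃ ¬A): 0.1 > 0, so result = 0
((B ⊃ ¬B) ⊃ (A ⊃ ¬A)): 0 ≤ 0, so result = 1
(((B ⊃ ¬B) ⊃ (A ⊃ ¬A)) ∨ A) = max(1, 0.1) = 1
(B ⊃ (((B ⊃ ¬B) ⊃ (A ⊃ ¬A)) ∨ A)): 0.8 ≤ 1, so result = 1
((((A ⊃ ¬B) ∨ A) ⊃ B) ∨ (B ⊃ (((B ⊃ ¬B) ⊃ (A ⊃ ¬A)) ∨ A))) = max(1, 1) = 1
¬A: Gödel ¬ of 0.1 = 0 (operand ≠ 0)
¬B: Gödel ¬ of 0.8 = 0 (operand ≠ 0)
(¬A ⊃ ¬B): 0 ≤ 0, so result = 1
¬A: Gödel ¬ of 0.1 = 0 (operand ≠ 0)
(¬A ⊃ A): 0 ≤ 0.1, so result = 1
(A ∧ B) = min(0.1, 0.8) = 0.1
((¬A ⊃ A) ∨ (A ∧ B)) = max(1, 0.1) = 1
¬((¬A ⊃ A) ∨ (A ∧ B)): Gödel ¬ of 1 = 0 (operand ≠ 0)
((¬A ⊃ ¬B) ∧ ¬((¬A ⊃ A) ∨ (A ∧ B))) = min(1, 0) = 0
(B ∨ ((¬A ⊃ ¬B) ∧ ¬((¬A ⊃ A) ∨ (A ∧ B)))) = max(0.8, 0) = 0.8
(((((A ⊃ ¬B) ∨ A) ⊃ B) ∨ (B ⊃ (((B ⊃ ¬B) ⊃ (A ⊃ ¬A)) ∨ A))) ∨ (B ∨ ((¬A ⊃ ¬B) ∧ ¬((¬A ⊃ A) ∨ (A ∧ B))))) = max(1, 0.8) = 1

1.00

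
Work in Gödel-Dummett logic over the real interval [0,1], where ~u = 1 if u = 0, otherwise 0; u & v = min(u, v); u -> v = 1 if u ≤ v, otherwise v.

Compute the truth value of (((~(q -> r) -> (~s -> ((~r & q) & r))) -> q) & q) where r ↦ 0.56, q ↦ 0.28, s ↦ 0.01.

(q -> r): 0.28 ≤ 0.56, so result = 1
~(q -> r): Gödel ¬ of 1 = 0 (operand ≠ 0)
~s: Gödel ¬ of 0.01 = 0 (operand ≠ 0)
~r: Gödel ¬ of 0.56 = 0 (operand ≠ 0)
(~r & q) = min(0, 0.28) = 0
((~r & q) & r) = min(0, 0.56) = 0
(~s -> ((~r & q) & r)): 0 ≤ 0, so result = 1
(~(q -> r) -> (~s -> ((~r & q) & r))): 0 ≤ 1, so result = 1
((~(q -> r) -> (~s -> ((~r & q) & r))) -> q): 1 > 0.28, so result = 0.28
(((~(q -> r) -> (~s -> ((~r & q) & r))) -> q) & q) = min(0.28, 0.28) = 0.28

0.28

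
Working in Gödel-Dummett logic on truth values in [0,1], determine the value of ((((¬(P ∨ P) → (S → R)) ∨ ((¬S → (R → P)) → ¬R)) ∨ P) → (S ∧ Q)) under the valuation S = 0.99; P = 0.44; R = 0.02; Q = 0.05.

0.05

(P ∨ P) = max(0.44, 0.44) = 0.44
¬(P ∨ P): Gödel ¬ of 0.44 = 0 (operand ≠ 0)
(S → R): 0.99 > 0.02, so result = 0.02
(¬(P ∨ P) → (S → R)): 0 ≤ 0.02, so result = 1
¬S: Gödel ¬ of 0.99 = 0 (operand ≠ 0)
(R → P): 0.02 ≤ 0.44, so result = 1
(¬S → (R → P)): 0 ≤ 1, so result = 1
¬R: Gödel ¬ of 0.02 = 0 (operand ≠ 0)
((¬S → (R → P)) → ¬R): 1 > 0, so result = 0
((¬(P ∨ P) → (S → R)) ∨ ((¬S → (R → P)) → ¬R)) = max(1, 0) = 1
(((¬(P ∨ P) → (S → R)) ∨ ((¬S → (R → P)) → ¬R)) ∨ P) = max(1, 0.44) = 1
(S ∧ Q) = min(0.99, 0.05) = 0.05
((((¬(P ∨ P) → (S → R)) ∨ ((¬S → (R → P)) → ¬R)) ∨ P) → (S ∧ Q)): 1 > 0.05, so result = 0.05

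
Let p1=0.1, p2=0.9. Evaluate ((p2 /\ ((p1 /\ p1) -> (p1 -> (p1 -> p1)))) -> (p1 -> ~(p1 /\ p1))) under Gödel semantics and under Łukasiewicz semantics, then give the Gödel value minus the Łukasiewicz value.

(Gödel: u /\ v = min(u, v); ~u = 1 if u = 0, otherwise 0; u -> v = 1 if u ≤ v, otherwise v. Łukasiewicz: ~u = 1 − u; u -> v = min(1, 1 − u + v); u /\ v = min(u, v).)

Gödel evaluation:
  (p1 /\ p1) = min(0.1, 0.1) = 0.1
  (p1 -> p1): 0.1 ≤ 0.1, so result = 1
  (p1 -> (p1 -> p1)): 0.1 ≤ 1, so result = 1
  ((p1 /\ p1) -> (p1 -> (p1 -> p1))): 0.1 ≤ 1, so result = 1
  (p2 /\ ((p1 /\ p1) -> (p1 -> (p1 -> p1)))) = min(0.9, 1) = 0.9
  (p1 /\ p1) = min(0.1, 0.1) = 0.1
  ~(p1 /\ p1): Gödel ¬ of 0.1 = 0 (operand ≠ 0)
  (p1 -> ~(p1 /\ p1)): 0.1 > 0, so result = 0
  ((p2 /\ ((p1 /\ p1) -> (p1 -> (p1 -> p1)))) -> (p1 -> ~(p1 /\ p1))): 0.9 > 0, so result = 0
  Gödel value = 0
Łukasiewicz evaluation:
  (p1 /\ p1) = min(0.1, 0.1) = 0.1
  (p1 -> p1): min(1, 1 − 0.1 + 0.1) = 1
  (p1 -> (p1 -> p1)): min(1, 1 − 0.1 + 1) = 1
  ((p1 /\ p1) -> (p1 -> (p1 -> p1))): min(1, 1 − 0.1 + 1) = 1
  (p2 /\ ((p1 /\ p1) -> (p1 -> (p1 -> p1)))) = min(0.9, 1) = 0.9
  (p1 /\ p1) = min(0.1, 0.1) = 0.1
  ~(p1 /\ p1): Łukasiewicz ¬ gives 1 − 0.1 = 0.9
  (p1 -> ~(p1 /\ p1)): min(1, 1 − 0.1 + 0.9) = 1
  ((p2 /\ ((p1 /\ p1) -> (p1 -> (p1 -> p1)))) -> (p1 -> ~(p1 /\ p1))): min(1, 1 − 0.9 + 1) = 1
  Łukasiewicz value = 1
Difference: 0 − 1 = -1.00

-1.00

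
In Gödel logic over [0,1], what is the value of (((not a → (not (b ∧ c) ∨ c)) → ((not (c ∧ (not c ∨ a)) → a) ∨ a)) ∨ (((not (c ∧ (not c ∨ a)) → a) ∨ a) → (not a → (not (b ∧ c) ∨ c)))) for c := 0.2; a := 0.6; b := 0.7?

not a: Gödel ¬ of 0.6 = 0 (operand ≠ 0)
(b ∧ c) = min(0.7, 0.2) = 0.2
not (b ∧ c): Gödel ¬ of 0.2 = 0 (operand ≠ 0)
(not (b ∧ c) ∨ c) = max(0, 0.2) = 0.2
(not a → (not (b ∧ c) ∨ c)): 0 ≤ 0.2, so result = 1
not c: Gödel ¬ of 0.2 = 0 (operand ≠ 0)
(not c ∨ a) = max(0, 0.6) = 0.6
(c ∧ (not c ∨ a)) = min(0.2, 0.6) = 0.2
not (c ∧ (not c ∨ a)): Gödel ¬ of 0.2 = 0 (operand ≠ 0)
(not (c ∧ (not c ∨ a)) → a): 0 ≤ 0.6, so result = 1
((not (c ∧ (not c ∨ a)) → a) ∨ a) = max(1, 0.6) = 1
((not a → (not (b ∧ c) ∨ c)) → ((not (c ∧ (not c ∨ a)) → a) ∨ a)): 1 ≤ 1, so result = 1
not c: Gödel ¬ of 0.2 = 0 (operand ≠ 0)
(not c ∨ a) = max(0, 0.6) = 0.6
(c ∧ (not c ∨ a)) = min(0.2, 0.6) = 0.2
not (c ∧ (not c ∨ a)): Gödel ¬ of 0.2 = 0 (operand ≠ 0)
(not (c ∧ (not c ∨ a)) → a): 0 ≤ 0.6, so result = 1
((not (c ∧ (not c ∨ a)) → a) ∨ a) = max(1, 0.6) = 1
not a: Gödel ¬ of 0.6 = 0 (operand ≠ 0)
(b ∧ c) = min(0.7, 0.2) = 0.2
not (b ∧ c): Gödel ¬ of 0.2 = 0 (operand ≠ 0)
(not (b ∧ c) ∨ c) = max(0, 0.2) = 0.2
(not a → (not (b ∧ c) ∨ c)): 0 ≤ 0.2, so result = 1
(((not (c ∧ (not c ∨ a)) → a) ∨ a) → (not a → (not (b ∧ c) ∨ c))): 1 ≤ 1, so result = 1
(((not a → (not (b ∧ c) ∨ c)) → ((not (c ∧ (not c ∨ a)) → a) ∨ a)) ∨ (((not (c ∧ (not c ∨ a)) → a) ∨ a) → (not a → (not (b ∧ c) ∨ c)))) = max(1, 1) = 1

1.00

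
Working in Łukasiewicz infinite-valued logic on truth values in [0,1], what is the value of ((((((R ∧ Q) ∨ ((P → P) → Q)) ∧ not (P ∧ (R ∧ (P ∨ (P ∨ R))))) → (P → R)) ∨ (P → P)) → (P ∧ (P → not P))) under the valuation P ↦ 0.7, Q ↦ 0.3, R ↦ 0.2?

(R ∧ Q) = min(0.2, 0.3) = 0.2
(P → P): min(1, 1 − 0.7 + 0.7) = 1
((P → P) → Q): min(1, 1 − 1 + 0.3) = 0.3
((R ∧ Q) ∨ ((P → P) → Q)) = max(0.2, 0.3) = 0.3
(P ∨ R) = max(0.7, 0.2) = 0.7
(P ∨ (P ∨ R)) = max(0.7, 0.7) = 0.7
(R ∧ (P ∨ (P ∨ R))) = min(0.2, 0.7) = 0.2
(P ∧ (R ∧ (P ∨ (P ∨ R)))) = min(0.7, 0.2) = 0.2
not (P ∧ (R ∧ (P ∨ (P ∨ R)))): Łukasiewicz ¬ gives 1 − 0.2 = 0.8
(((R ∧ Q) ∨ ((P → P) → Q)) ∧ not (P ∧ (R ∧ (P ∨ (P ∨ R))))) = min(0.3, 0.8) = 0.3
(P → R): min(1, 1 − 0.7 + 0.2) = 0.5
((((R ∧ Q) ∨ ((P → P) → Q)) ∧ not (P ∧ (R ∧ (P ∨ (P ∨ R))))) → (P → R)): min(1, 1 − 0.3 + 0.5) = 1
(P → P): min(1, 1 − 0.7 + 0.7) = 1
(((((R ∧ Q) ∨ ((P → P) → Q)) ∧ not (P ∧ (R ∧ (P ∨ (P ∨ R))))) → (P → R)) ∨ (P → P)) = max(1, 1) = 1
not P: Łukasiewicz ¬ gives 1 − 0.7 = 0.3
(P → not P): min(1, 1 − 0.7 + 0.3) = 0.6
(P ∧ (P → not P)) = min(0.7, 0.6) = 0.6
((((((R ∧ Q) ∨ ((P → P) → Q)) ∧ not (P ∧ (R ∧ (P ∨ (P ∨ R))))) → (P → R)) ∨ (P → P)) → (P ∧ (P → not P))): min(1, 1 − 1 + 0.6) = 0.6

0.60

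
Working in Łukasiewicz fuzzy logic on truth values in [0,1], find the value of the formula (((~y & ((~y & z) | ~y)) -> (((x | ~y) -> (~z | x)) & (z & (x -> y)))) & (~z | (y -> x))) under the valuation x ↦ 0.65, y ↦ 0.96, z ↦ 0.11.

~y: Łukasiewicz ¬ gives 1 − 0.96 = 0.04
~y: Łukasiewicz ¬ gives 1 − 0.96 = 0.04
(~y & z) = min(0.04, 0.11) = 0.04
~y: Łukasiewicz ¬ gives 1 − 0.96 = 0.04
((~y & z) | ~y) = max(0.04, 0.04) = 0.04
(~y & ((~y & z) | ~y)) = min(0.04, 0.04) = 0.04
~y: Łukasiewicz ¬ gives 1 − 0.96 = 0.04
(x | ~y) = max(0.65, 0.04) = 0.65
~z: Łukasiewicz ¬ gives 1 − 0.11 = 0.89
(~z | x) = max(0.89, 0.65) = 0.89
((x | ~y) -> (~z | x)): min(1, 1 − 0.65 + 0.89) = 1
(x -> y): min(1, 1 − 0.65 + 0.96) = 1
(z & (x -> y)) = min(0.11, 1) = 0.11
(((x | ~y) -> (~z | x)) & (z & (x -> y))) = min(1, 0.11) = 0.11
((~y & ((~y & z) | ~y)) -> (((x | ~y) -> (~z | x)) & (z & (x -> y)))): min(1, 1 − 0.04 + 0.11) = 1
~z: Łukasiewicz ¬ gives 1 − 0.11 = 0.89
(y -> x): min(1, 1 − 0.96 + 0.65) = 0.69
(~z | (y -> x)) = max(0.89, 0.69) = 0.89
(((~y & ((~y & z) | ~y)) -> (((x | ~y) -> (~z | x)) & (z & (x -> y)))) & (~z | (y -> x))) = min(1, 0.89) = 0.89

0.89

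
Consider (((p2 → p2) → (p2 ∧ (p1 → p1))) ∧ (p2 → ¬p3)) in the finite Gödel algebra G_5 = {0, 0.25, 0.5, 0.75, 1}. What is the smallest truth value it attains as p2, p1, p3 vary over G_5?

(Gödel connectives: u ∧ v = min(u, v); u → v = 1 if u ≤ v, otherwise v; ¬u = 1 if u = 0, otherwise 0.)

0.00

The minimum is attained at p2 = 0, p1 = 0, p3 = 0:
  (p2 → p2): 0 ≤ 0, so result = 1
  (p1 → p1): 0 ≤ 0, so result = 1
  (p2 ∧ (p1 → p1)) = min(0, 1) = 0
  ((p2 → p2) → (p2 ∧ (p1 → p1))): 1 > 0, so result = 0
  ¬p3: Gödel ¬ of 0 = 1 (operand is 0)
  (p2 → ¬p3): 0 ≤ 1, so result = 1
  (((p2 → p2) → (p2 ∧ (p1 → p1))) ∧ (p2 → ¬p3)) = min(0, 1) = 0
Checking all 125 assignments confirms none give a value below 0.00.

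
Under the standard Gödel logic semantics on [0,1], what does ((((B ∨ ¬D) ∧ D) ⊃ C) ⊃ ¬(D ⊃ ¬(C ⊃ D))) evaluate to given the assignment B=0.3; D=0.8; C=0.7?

¬D: Gödel ¬ of 0.8 = 0 (operand ≠ 0)
(B ∨ ¬D) = max(0.3, 0) = 0.3
((B ∨ ¬D) ∧ D) = min(0.3, 0.8) = 0.3
(((B ∨ ¬D) ∧ D) ⊃ C): 0.3 ≤ 0.7, so result = 1
(C ⊃ D): 0.7 ≤ 0.8, so result = 1
¬(C ⊃ D): Gödel ¬ of 1 = 0 (operand ≠ 0)
(D ⊃ ¬(C ⊃ D)): 0.8 > 0, so result = 0
¬(D ⊃ ¬(C ⊃ D)): Gödel ¬ of 0 = 1 (operand is 0)
((((B ∨ ¬D) ∧ D) ⊃ C) ⊃ ¬(D ⊃ ¬(C ⊃ D))): 1 ≤ 1, so result = 1

1.00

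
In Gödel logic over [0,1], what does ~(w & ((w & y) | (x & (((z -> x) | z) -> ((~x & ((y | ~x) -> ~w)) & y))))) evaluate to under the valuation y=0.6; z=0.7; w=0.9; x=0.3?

0.00

(w & y) = min(0.9, 0.6) = 0.6
(z -> x): 0.7 > 0.3, so result = 0.3
((z -> x) | z) = max(0.3, 0.7) = 0.7
~x: Gödel ¬ of 0.3 = 0 (operand ≠ 0)
~x: Gödel ¬ of 0.3 = 0 (operand ≠ 0)
(y | ~x) = max(0.6, 0) = 0.6
~w: Gödel ¬ of 0.9 = 0 (operand ≠ 0)
((y | ~x) -> ~w): 0.6 > 0, so result = 0
(~x & ((y | ~x) -> ~w)) = min(0, 0) = 0
((~x & ((y | ~x) -> ~w)) & y) = min(0, 0.6) = 0
(((z -> x) | z) -> ((~x & ((y | ~x) -> ~w)) & y)): 0.7 > 0, so result = 0
(x & (((z -> x) | z) -> ((~x & ((y | ~x) -> ~w)) & y))) = min(0.3, 0) = 0
((w & y) | (x & (((z -> x) | z) -> ((~x & ((y | ~x) -> ~w)) & y)))) = max(0.6, 0) = 0.6
(w & ((w & y) | (x & (((z -> x) | z) -> ((~x & ((y | ~x) -> ~w)) & y))))) = min(0.9, 0.6) = 0.6
~(w & ((w & y) | (x & (((z -> x) | z) -> ((~x & ((y | ~x) -> ~w)) & y))))): Gödel ¬ of 0.6 = 0 (operand ≠ 0)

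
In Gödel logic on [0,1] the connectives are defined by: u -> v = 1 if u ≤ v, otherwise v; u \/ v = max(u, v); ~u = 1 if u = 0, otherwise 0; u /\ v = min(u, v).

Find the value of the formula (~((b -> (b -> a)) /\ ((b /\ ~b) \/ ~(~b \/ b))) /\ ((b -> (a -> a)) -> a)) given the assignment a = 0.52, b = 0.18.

(b -> a): 0.18 ≤ 0.52, so result = 1
(b -> (b -> a)): 0.18 ≤ 1, so result = 1
~b: Gödel ¬ of 0.18 = 0 (operand ≠ 0)
(b /\ ~b) = min(0.18, 0) = 0
~b: Gödel ¬ of 0.18 = 0 (operand ≠ 0)
(~b \/ b) = max(0, 0.18) = 0.18
~(~b \/ b): Gödel ¬ of 0.18 = 0 (operand ≠ 0)
((b /\ ~b) \/ ~(~b \/ b)) = max(0, 0) = 0
((b -> (b -> a)) /\ ((b /\ ~b) \/ ~(~b \/ b))) = min(1, 0) = 0
~((b -> (b -> a)) /\ ((b /\ ~b) \/ ~(~b \/ b))): Gödel ¬ of 0 = 1 (operand is 0)
(a -> a): 0.52 ≤ 0.52, so result = 1
(b -> (a -> a)): 0.18 ≤ 1, so result = 1
((b -> (a -> a)) -> a): 1 > 0.52, so result = 0.52
(~((b -> (b -> a)) /\ ((b /\ ~b) \/ ~(~b \/ b))) /\ ((b -> (a -> a)) -> a)) = min(1, 0.52) = 0.52

0.52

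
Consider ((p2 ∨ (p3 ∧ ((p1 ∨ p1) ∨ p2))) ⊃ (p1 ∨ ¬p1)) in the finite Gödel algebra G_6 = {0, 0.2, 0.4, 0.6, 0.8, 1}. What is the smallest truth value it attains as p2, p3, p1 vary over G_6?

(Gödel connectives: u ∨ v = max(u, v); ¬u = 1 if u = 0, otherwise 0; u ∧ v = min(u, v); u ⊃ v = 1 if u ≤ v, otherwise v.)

0.20

The minimum is attained at p2 = 0.4, p3 = 0, p1 = 0.2:
  (p1 ∨ p1) = max(0.2, 0.2) = 0.2
  ((p1 ∨ p1) ∨ p2) = max(0.2, 0.4) = 0.4
  (p3 ∧ ((p1 ∨ p1) ∨ p2)) = min(0, 0.4) = 0
  (p2 ∨ (p3 ∧ ((p1 ∨ p1) ∨ p2))) = max(0.4, 0) = 0.4
  ¬p1: Gödel ¬ of 0.2 = 0 (operand ≠ 0)
  (p1 ∨ ¬p1) = max(0.2, 0) = 0.2
  ((p2 ∨ (p3 ∧ ((p1 ∨ p1) ∨ p2))) ⊃ (p1 ∨ ¬p1)): 0.4 > 0.2, so result = 0.2
Checking all 216 assignments confirms none give a value below 0.20.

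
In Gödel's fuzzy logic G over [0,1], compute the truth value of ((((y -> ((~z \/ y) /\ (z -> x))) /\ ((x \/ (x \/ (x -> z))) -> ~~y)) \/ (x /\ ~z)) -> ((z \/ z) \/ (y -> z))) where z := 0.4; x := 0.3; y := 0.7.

~z: Gödel ¬ of 0.4 = 0 (operand ≠ 0)
(~z \/ y) = max(0, 0.7) = 0.7
(z -> x): 0.4 > 0.3, so result = 0.3
((~z \/ y) /\ (z -> x)) = min(0.7, 0.3) = 0.3
(y -> ((~z \/ y) /\ (z -> x))): 0.7 > 0.3, so result = 0.3
(x -> z): 0.3 ≤ 0.4, so result = 1
(x \/ (x -> z)) = max(0.3, 1) = 1
(x \/ (x \/ (x -> z))) = max(0.3, 1) = 1
~y: Gödel ¬ of 0.7 = 0 (operand ≠ 0)
~~y: Gödel ¬ of 0 = 1 (operand is 0)
((x \/ (x \/ (x -> z))) -> ~~y): 1 ≤ 1, so result = 1
((y -> ((~z \/ y) /\ (z -> x))) /\ ((x \/ (x \/ (x -> z))) -> ~~y)) = min(0.3, 1) = 0.3
~z: Gödel ¬ of 0.4 = 0 (operand ≠ 0)
(x /\ ~z) = min(0.3, 0) = 0
(((y -> ((~z \/ y) /\ (z -> x))) /\ ((x \/ (x \/ (x -> z))) -> ~~y)) \/ (x /\ ~z)) = max(0.3, 0) = 0.3
(z \/ z) = max(0.4, 0.4) = 0.4
(y -> z): 0.7 > 0.4, so result = 0.4
((z \/ z) \/ (y -> z)) = max(0.4, 0.4) = 0.4
((((y -> ((~z \/ y) /\ (z -> x))) /\ ((x \/ (x \/ (x -> z))) -> ~~y)) \/ (x /\ ~z)) -> ((z \/ z) \/ (y -> z))): 0.3 ≤ 0.4, so result = 1

1.00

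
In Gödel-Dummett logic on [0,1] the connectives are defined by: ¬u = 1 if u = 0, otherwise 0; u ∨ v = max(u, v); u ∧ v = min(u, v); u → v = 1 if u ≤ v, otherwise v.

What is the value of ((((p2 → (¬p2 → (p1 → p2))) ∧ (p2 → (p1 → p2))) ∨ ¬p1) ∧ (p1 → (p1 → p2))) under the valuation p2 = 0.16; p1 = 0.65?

0.16

¬p2: Gödel ¬ of 0.16 = 0 (operand ≠ 0)
(p1 → p2): 0.65 > 0.16, so result = 0.16
(¬p2 → (p1 → p2)): 0 ≤ 0.16, so result = 1
(p2 → (¬p2 → (p1 → p2))): 0.16 ≤ 1, so result = 1
(p1 → p2): 0.65 > 0.16, so result = 0.16
(p2 → (p1 → p2)): 0.16 ≤ 0.16, so result = 1
((p2 → (¬p2 → (p1 → p2))) ∧ (p2 → (p1 → p2))) = min(1, 1) = 1
¬p1: Gödel ¬ of 0.65 = 0 (operand ≠ 0)
(((p2 → (¬p2 → (p1 → p2))) ∧ (p2 → (p1 → p2))) ∨ ¬p1) = max(1, 0) = 1
(p1 → p2): 0.65 > 0.16, so result = 0.16
(p1 → (p1 → p2)): 0.65 > 0.16, so result = 0.16
((((p2 → (¬p2 → (p1 → p2))) ∧ (p2 → (p1 → p2))) ∨ ¬p1) ∧ (p1 → (p1 → p2))) = min(1, 0.16) = 0.16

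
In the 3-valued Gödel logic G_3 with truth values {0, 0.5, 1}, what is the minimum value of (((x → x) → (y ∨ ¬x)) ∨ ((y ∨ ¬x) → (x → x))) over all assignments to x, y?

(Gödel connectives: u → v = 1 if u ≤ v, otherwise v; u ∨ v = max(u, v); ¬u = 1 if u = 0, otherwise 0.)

Every assignment gives 1. For instance at x = 0, y = 0:
  (x → x): 0 ≤ 0, so result = 1
  ¬x: Gödel ¬ of 0 = 1 (operand is 0)
  (y ∨ ¬x) = max(0, 1) = 1
  ((x → x) → (y ∨ ¬x)): 1 ≤ 1, so result = 1
  ¬x: Gödel ¬ of 0 = 1 (operand is 0)
  (y ∨ ¬x) = max(0, 1) = 1
  (x → x): 0 ≤ 0, so result = 1
  ((y ∨ ¬x) → (x → x)): 1 ≤ 1, so result = 1
  (((x → x) → (y ∨ ¬x)) ∨ ((y ∨ ¬x) → (x → x))) = max(1, 1) = 1
All 9 assignments give value 1 — the formula is a G_3-tautology.

1.00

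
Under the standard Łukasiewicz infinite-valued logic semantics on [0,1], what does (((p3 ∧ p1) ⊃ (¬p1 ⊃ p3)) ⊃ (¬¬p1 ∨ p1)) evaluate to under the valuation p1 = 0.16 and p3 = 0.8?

(p3 ∧ p1) = min(0.8, 0.16) = 0.16
¬p1: Łukasiewicz ¬ gives 1 − 0.16 = 0.84
(¬p1 ⊃ p3): min(1, 1 − 0.84 + 0.8) = 0.96
((p3 ∧ p1) ⊃ (¬p1 ⊃ p3)): min(1, 1 − 0.16 + 0.96) = 1
¬p1: Łukasiewicz ¬ gives 1 − 0.16 = 0.84
¬¬p1: Łukasiewicz ¬ gives 1 − 0.84 = 0.16
(¬¬p1 ∨ p1) = max(0.16, 0.16) = 0.16
(((p3 ∧ p1) ⊃ (¬p1 ⊃ p3)) ⊃ (¬¬p1 ∨ p1)): min(1, 1 − 1 + 0.16) = 0.16

0.16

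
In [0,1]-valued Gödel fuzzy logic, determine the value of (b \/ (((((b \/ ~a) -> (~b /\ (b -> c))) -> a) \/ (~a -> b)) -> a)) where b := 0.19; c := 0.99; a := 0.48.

0.48

~a: Gödel ¬ of 0.48 = 0 (operand ≠ 0)
(b \/ ~a) = max(0.19, 0) = 0.19
~b: Gödel ¬ of 0.19 = 0 (operand ≠ 0)
(b -> c): 0.19 ≤ 0.99, so result = 1
(~b /\ (b -> c)) = min(0, 1) = 0
((b \/ ~a) -> (~b /\ (b -> c))): 0.19 > 0, so result = 0
(((b \/ ~a) -> (~b /\ (b -> c))) -> a): 0 ≤ 0.48, so result = 1
~a: Gödel ¬ of 0.48 = 0 (operand ≠ 0)
(~a -> b): 0 ≤ 0.19, so result = 1
((((b \/ ~a) -> (~b /\ (b -> c))) -> a) \/ (~a -> b)) = max(1, 1) = 1
(((((b \/ ~a) -> (~b /\ (b -> c))) -> a) \/ (~a -> b)) -> a): 1 > 0.48, so result = 0.48
(b \/ (((((b \/ ~a) -> (~b /\ (b -> c))) -> a) \/ (~a -> b)) -> a)) = max(0.19, 0.48) = 0.48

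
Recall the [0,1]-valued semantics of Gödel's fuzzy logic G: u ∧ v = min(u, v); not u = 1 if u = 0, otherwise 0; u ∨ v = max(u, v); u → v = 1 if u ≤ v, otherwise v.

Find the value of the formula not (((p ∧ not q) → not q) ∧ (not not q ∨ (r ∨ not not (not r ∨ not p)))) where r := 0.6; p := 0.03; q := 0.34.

0.00

not q: Gödel ¬ of 0.34 = 0 (operand ≠ 0)
(p ∧ not q) = min(0.03, 0) = 0
not q: Gödel ¬ of 0.34 = 0 (operand ≠ 0)
((p ∧ not q) → not q): 0 ≤ 0, so result = 1
not q: Gödel ¬ of 0.34 = 0 (operand ≠ 0)
not not q: Gödel ¬ of 0 = 1 (operand is 0)
not r: Gödel ¬ of 0.6 = 0 (operand ≠ 0)
not p: Gödel ¬ of 0.03 = 0 (operand ≠ 0)
(not r ∨ not p) = max(0, 0) = 0
not (not r ∨ not p): Gödel ¬ of 0 = 1 (operand is 0)
not not (not r ∨ not p): Gödel ¬ of 1 = 0 (operand ≠ 0)
(r ∨ not not (not r ∨ not p)) = max(0.6, 0) = 0.6
(not not q ∨ (r ∨ not not (not r ∨ not p))) = max(1, 0.6) = 1
(((p ∧ not q) → not q) ∧ (not not q ∨ (r ∨ not not (not r ∨ not p)))) = min(1, 1) = 1
not (((p ∧ not q) → not q) ∧ (not not q ∨ (r ∨ not not (not r ∨ not p)))): Gödel ¬ of 1 = 0 (operand ≠ 0)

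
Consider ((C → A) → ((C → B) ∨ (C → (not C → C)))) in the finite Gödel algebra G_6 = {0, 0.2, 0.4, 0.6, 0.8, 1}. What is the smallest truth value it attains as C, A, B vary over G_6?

1.00

Every assignment gives 1. For instance at C = 0, A = 0, B = 0:
  (C → A): 0 ≤ 0, so result = 1
  (C → B): 0 ≤ 0, so result = 1
  not C: Gödel ¬ of 0 = 1 (operand is 0)
  (not C → C): 1 > 0, so result = 0
  (C → (not C → C)): 0 ≤ 0, so result = 1
  ((C → B) ∨ (C → (not C → C))) = max(1, 1) = 1
  ((C → A) → ((C → B) ∨ (C → (not C → C)))): 1 ≤ 1, so result = 1
All 216 assignments give value 1 — the formula is a G_6-tautology.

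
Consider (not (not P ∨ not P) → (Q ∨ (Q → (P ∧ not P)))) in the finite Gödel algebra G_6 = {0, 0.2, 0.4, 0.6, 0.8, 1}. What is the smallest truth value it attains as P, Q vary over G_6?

0.20

The minimum is attained at P = 0.2, Q = 0.2:
  not P: Gödel ¬ of 0.2 = 0 (operand ≠ 0)
  not P: Gödel ¬ of 0.2 = 0 (operand ≠ 0)
  (not P ∨ not P) = max(0, 0) = 0
  not (not P ∨ not P): Gödel ¬ of 0 = 1 (operand is 0)
  not P: Gödel ¬ of 0.2 = 0 (operand ≠ 0)
  (P ∧ not P) = min(0.2, 0) = 0
  (Q → (P ∧ not P)): 0.2 > 0, so result = 0
  (Q ∨ (Q → (P ∧ not P))) = max(0.2, 0) = 0.2
  (not (not P ∨ not P) → (Q ∨ (Q → (P ∧ not P)))): 1 > 0.2, so result = 0.2
Checking all 36 assignments confirms none give a value below 0.20.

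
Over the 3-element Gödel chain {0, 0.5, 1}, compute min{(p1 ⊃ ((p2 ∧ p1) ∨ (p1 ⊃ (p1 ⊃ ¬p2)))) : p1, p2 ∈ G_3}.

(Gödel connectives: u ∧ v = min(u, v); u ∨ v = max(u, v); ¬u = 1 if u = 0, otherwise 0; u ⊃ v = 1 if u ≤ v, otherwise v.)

0.50

The minimum is attained at p1 = 1, p2 = 0.5:
  (p2 ∧ p1) = min(0.5, 1) = 0.5
  ¬p2: Gödel ¬ of 0.5 = 0 (operand ≠ 0)
  (p1 ⊃ ¬p2): 1 > 0, so result = 0
  (p1 ⊃ (p1 ⊃ ¬p2)): 1 > 0, so result = 0
  ((p2 ∧ p1) ∨ (p1 ⊃ (p1 ⊃ ¬p2))) = max(0.5, 0) = 0.5
  (p1 ⊃ ((p2 ∧ p1) ∨ (p1 ⊃ (p1 ⊃ ¬p2)))): 1 > 0.5, so result = 0.5
Checking all 9 assignments confirms none give a value below 0.50.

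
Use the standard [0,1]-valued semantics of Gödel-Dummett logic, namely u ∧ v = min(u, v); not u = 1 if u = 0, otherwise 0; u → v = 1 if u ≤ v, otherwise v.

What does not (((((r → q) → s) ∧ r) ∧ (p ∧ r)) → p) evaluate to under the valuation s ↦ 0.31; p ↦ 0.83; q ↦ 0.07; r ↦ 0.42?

0.00

(r → q): 0.42 > 0.07, so result = 0.07
((r → q) → s): 0.07 ≤ 0.31, so result = 1
(((r → q) → s) ∧ r) = min(1, 0.42) = 0.42
(p ∧ r) = min(0.83, 0.42) = 0.42
((((r → q) → s) ∧ r) ∧ (p ∧ r)) = min(0.42, 0.42) = 0.42
(((((r → q) → s) ∧ r) ∧ (p ∧ r)) → p): 0.42 ≤ 0.83, so result = 1
not (((((r → q) → s) ∧ r) ∧ (p ∧ r)) → p): Gödel ¬ of 1 = 0 (operand ≠ 0)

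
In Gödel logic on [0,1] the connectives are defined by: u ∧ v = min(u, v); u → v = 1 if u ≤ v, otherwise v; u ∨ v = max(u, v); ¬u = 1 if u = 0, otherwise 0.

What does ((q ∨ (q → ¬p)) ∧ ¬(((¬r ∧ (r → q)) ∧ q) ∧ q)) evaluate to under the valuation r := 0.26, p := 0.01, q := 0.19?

¬p: Gödel ¬ of 0.01 = 0 (operand ≠ 0)
(q → ¬p): 0.19 > 0, so result = 0
(q ∨ (q → ¬p)) = max(0.19, 0) = 0.19
¬r: Gödel ¬ of 0.26 = 0 (operand ≠ 0)
(r → q): 0.26 > 0.19, so result = 0.19
(¬r ∧ (r → q)) = min(0, 0.19) = 0
((¬r ∧ (r → q)) ∧ q) = min(0, 0.19) = 0
(((¬r ∧ (r → q)) ∧ q) ∧ q) = min(0, 0.19) = 0
¬(((¬r ∧ (r → q)) ∧ q) ∧ q): Gödel ¬ of 0 = 1 (operand is 0)
((q ∨ (q → ¬p)) ∧ ¬(((¬r ∧ (r → q)) ∧ q) ∧ q)) = min(0.19, 1) = 0.19

0.19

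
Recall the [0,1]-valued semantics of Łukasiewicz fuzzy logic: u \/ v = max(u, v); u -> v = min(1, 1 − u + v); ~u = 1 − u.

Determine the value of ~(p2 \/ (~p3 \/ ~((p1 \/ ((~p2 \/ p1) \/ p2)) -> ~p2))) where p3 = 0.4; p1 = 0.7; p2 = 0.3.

~p3: Łukasiewicz ¬ gives 1 − 0.4 = 0.6
~p2: Łukasiewicz ¬ gives 1 − 0.3 = 0.7
(~p2 \/ p1) = max(0.7, 0.7) = 0.7
((~p2 \/ p1) \/ p2) = max(0.7, 0.3) = 0.7
(p1 \/ ((~p2 \/ p1) \/ p2)) = max(0.7, 0.7) = 0.7
~p2: Łukasiewicz ¬ gives 1 − 0.3 = 0.7
((p1 \/ ((~p2 \/ p1) \/ p2)) -> ~p2): min(1, 1 − 0.7 + 0.7) = 1
~((p1 \/ ((~p2 \/ p1) \/ p2)) -> ~p2): Łukasiewicz ¬ gives 1 − 1 = 0
(~p3 \/ ~((p1 \/ ((~p2 \/ p1) \/ p2)) -> ~p2)) = max(0.6, 0) = 0.6
(p2 \/ (~p3 \/ ~((p1 \/ ((~p2 \/ p1) \/ p2)) -> ~p2))) = max(0.3, 0.6) = 0.6
~(p2 \/ (~p3 \/ ~((p1 \/ ((~p2 \/ p1) \/ p2)) -> ~p2))): Łukasiewicz ¬ gives 1 − 0.6 = 0.4

0.40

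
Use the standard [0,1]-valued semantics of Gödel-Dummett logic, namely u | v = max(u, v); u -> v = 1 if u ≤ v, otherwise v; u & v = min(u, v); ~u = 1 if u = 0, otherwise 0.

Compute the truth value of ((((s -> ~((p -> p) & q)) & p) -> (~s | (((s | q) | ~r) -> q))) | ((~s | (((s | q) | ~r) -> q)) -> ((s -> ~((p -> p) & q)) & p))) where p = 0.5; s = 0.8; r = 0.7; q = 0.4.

1.00

(p -> p): 0.5 ≤ 0.5, so result = 1
((p -> p) & q) = min(1, 0.4) = 0.4
~((p -> p) & q): Gödel ¬ of 0.4 = 0 (operand ≠ 0)
(s -> ~((p -> p) & q)): 0.8 > 0, so result = 0
((s -> ~((p -> p) & q)) & p) = min(0, 0.5) = 0
~s: Gödel ¬ of 0.8 = 0 (operand ≠ 0)
(s | q) = max(0.8, 0.4) = 0.8
~r: Gödel ¬ of 0.7 = 0 (operand ≠ 0)
((s | q) | ~r) = max(0.8, 0) = 0.8
(((s | q) | ~r) -> q): 0.8 > 0.4, so result = 0.4
(~s | (((s | q) | ~r) -> q)) = max(0, 0.4) = 0.4
(((s -> ~((p -> p) & q)) & p) -> (~s | (((s | q) | ~r) -> q))): 0 ≤ 0.4, so result = 1
~s: Gödel ¬ of 0.8 = 0 (operand ≠ 0)
(s | q) = max(0.8, 0.4) = 0.8
~r: Gödel ¬ of 0.7 = 0 (operand ≠ 0)
((s | q) | ~r) = max(0.8, 0) = 0.8
(((s | q) | ~r) -> q): 0.8 > 0.4, so result = 0.4
(~s | (((s | q) | ~r) -> q)) = max(0, 0.4) = 0.4
(p -> p): 0.5 ≤ 0.5, so result = 1
((p -> p) & q) = min(1, 0.4) = 0.4
~((p -> p) & q): Gödel ¬ of 0.4 = 0 (operand ≠ 0)
(s -> ~((p -> p) & q)): 0.8 > 0, so result = 0
((s -> ~((p -> p) & q)) & p) = min(0, 0.5) = 0
((~s | (((s | q) | ~r) -> q)) -> ((s -> ~((p -> p) & q)) & p)): 0.4 > 0, so result = 0
((((s -> ~((p -> p) & q)) & p) -> (~s | (((s | q) | ~r) -> q))) | ((~s | (((s | q) | ~r) -> q)) -> ((s -> ~((p -> p) & q)) & p))) = max(1, 0) = 1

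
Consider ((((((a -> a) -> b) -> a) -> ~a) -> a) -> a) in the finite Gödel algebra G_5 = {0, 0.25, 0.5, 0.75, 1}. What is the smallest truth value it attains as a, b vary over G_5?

The minimum is attained at a = 0.25, b = 0:
  (a -> a): 0.25 ≤ 0.25, so result = 1
  ((a -> a) -> b): 1 > 0, so result = 0
  (((a -> a) -> b) -> a): 0 ≤ 0.25, so result = 1
  ~a: Gödel ¬ of 0.25 = 0 (operand ≠ 0)
  ((((a -> a) -> b) -> a) -> ~a): 1 > 0, so result = 0
  (((((a -> a) -> b) -> a) -> ~a) -> a): 0 ≤ 0.25, so result = 1
  ((((((a -> a) -> b) -> a) -> ~a) -> a) -> a): 1 > 0.25, so result = 0.25
Checking all 25 assignments confirms none give a value below 0.25.

0.25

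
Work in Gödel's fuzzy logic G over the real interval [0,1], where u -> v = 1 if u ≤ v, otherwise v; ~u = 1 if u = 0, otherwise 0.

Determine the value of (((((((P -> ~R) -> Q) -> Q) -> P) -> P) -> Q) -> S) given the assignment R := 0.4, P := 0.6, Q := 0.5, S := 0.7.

1.00

~R: Gödel ¬ of 0.4 = 0 (operand ≠ 0)
(P -> ~R): 0.6 > 0, so result = 0
((P -> ~R) -> Q): 0 ≤ 0.5, so result = 1
(((P -> ~R) -> Q) -> Q): 1 > 0.5, so result = 0.5
((((P -> ~R) -> Q) -> Q) -> P): 0.5 ≤ 0.6, so result = 1
(((((P -> ~R) -> Q) -> Q) -> P) -> P): 1 > 0.6, so result = 0.6
((((((P -> ~R) -> Q) -> Q) -> P) -> P) -> Q): 0.6 > 0.5, so result = 0.5
(((((((P -> ~R) -> Q) -> Q) -> P) -> P) -> Q) -> S): 0.5 ≤ 0.7, so result = 1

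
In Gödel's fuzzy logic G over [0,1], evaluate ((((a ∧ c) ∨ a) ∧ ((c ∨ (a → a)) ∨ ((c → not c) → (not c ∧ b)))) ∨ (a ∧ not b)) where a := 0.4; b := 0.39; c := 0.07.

(a ∧ c) = min(0.4, 0.07) = 0.07
((a ∧ c) ∨ a) = max(0.07, 0.4) = 0.4
(a → a): 0.4 ≤ 0.4, so result = 1
(c ∨ (a → a)) = max(0.07, 1) = 1
not c: Gödel ¬ of 0.07 = 0 (operand ≠ 0)
(c → not c): 0.07 > 0, so result = 0
not c: Gödel ¬ of 0.07 = 0 (operand ≠ 0)
(not c ∧ b) = min(0, 0.39) = 0
((c → not c) → (not c ∧ b)): 0 ≤ 0, so result = 1
((c ∨ (a → a)) ∨ ((c → not c) → (not c ∧ b))) = max(1, 1) = 1
(((a ∧ c) ∨ a) ∧ ((c ∨ (a → a)) ∨ ((c → not c) → (not c ∧ b)))) = min(0.4, 1) = 0.4
not b: Gödel ¬ of 0.39 = 0 (operand ≠ 0)
(a ∧ not b) = min(0.4, 0) = 0
((((a ∧ c) ∨ a) ∧ ((c ∨ (a → a)) ∨ ((c → not c) → (not c ∧ b)))) ∨ (a ∧ not b)) = max(0.4, 0) = 0.4

0.40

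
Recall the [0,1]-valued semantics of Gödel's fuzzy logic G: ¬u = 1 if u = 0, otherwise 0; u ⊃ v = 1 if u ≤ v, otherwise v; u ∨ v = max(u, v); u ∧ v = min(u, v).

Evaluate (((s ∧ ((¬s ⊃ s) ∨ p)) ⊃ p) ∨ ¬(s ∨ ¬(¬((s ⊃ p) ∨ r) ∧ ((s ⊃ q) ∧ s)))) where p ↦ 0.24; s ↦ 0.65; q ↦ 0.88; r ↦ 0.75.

¬s: Gödel ¬ of 0.65 = 0 (operand ≠ 0)
(¬s ⊃ s): 0 ≤ 0.65, so result = 1
((¬s ⊃ s) ∨ p) = max(1, 0.24) = 1
(s ∧ ((¬s ⊃ s) ∨ p)) = min(0.65, 1) = 0.65
((s ∧ ((¬s ⊃ s) ∨ p)) ⊃ p): 0.65 > 0.24, so result = 0.24
(s ⊃ p): 0.65 > 0.24, so result = 0.24
((s ⊃ p) ∨ r) = max(0.24, 0.75) = 0.75
¬((s ⊃ p) ∨ r): Gödel ¬ of 0.75 = 0 (operand ≠ 0)
(s ⊃ q): 0.65 ≤ 0.88, so result = 1
((s ⊃ q) ∧ s) = min(1, 0.65) = 0.65
(¬((s ⊃ p) ∨ r) ∧ ((s ⊃ q) ∧ s)) = min(0, 0.65) = 0
¬(¬((s ⊃ p) ∨ r) ∧ ((s ⊃ q) ∧ s)): Gödel ¬ of 0 = 1 (operand is 0)
(s ∨ ¬(¬((s ⊃ p) ∨ r) ∧ ((s ⊃ q) ∧ s))) = max(0.65, 1) = 1
¬(s ∨ ¬(¬((s ⊃ p) ∨ r) ∧ ((s ⊃ q) ∧ s))): Gödel ¬ of 1 = 0 (operand ≠ 0)
(((s ∧ ((¬s ⊃ s) ∨ p)) ⊃ p) ∨ ¬(s ∨ ¬(¬((s ⊃ p) ∨ r) ∧ ((s ⊃ q) ∧ s)))) = max(0.24, 0) = 0.24

0.24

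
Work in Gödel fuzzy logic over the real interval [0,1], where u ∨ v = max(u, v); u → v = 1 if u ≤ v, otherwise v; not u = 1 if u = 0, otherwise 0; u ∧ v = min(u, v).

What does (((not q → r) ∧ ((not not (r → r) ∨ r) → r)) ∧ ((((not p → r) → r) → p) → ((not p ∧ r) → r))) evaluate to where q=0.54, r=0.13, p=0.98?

0.13

not q: Gödel ¬ of 0.54 = 0 (operand ≠ 0)
(not q → r): 0 ≤ 0.13, so result = 1
(r → r): 0.13 ≤ 0.13, so result = 1
not (r → r): Gödel ¬ of 1 = 0 (operand ≠ 0)
not not (r → r): Gödel ¬ of 0 = 1 (operand is 0)
(not not (r → r) ∨ r) = max(1, 0.13) = 1
((not not (r → r) ∨ r) → r): 1 > 0.13, so result = 0.13
((not q → r) ∧ ((not not (r → r) ∨ r) → r)) = min(1, 0.13) = 0.13
not p: Gödel ¬ of 0.98 = 0 (operand ≠ 0)
(not p → r): 0 ≤ 0.13, so result = 1
((not p → r) → r): 1 > 0.13, so result = 0.13
(((not p → r) → r) → p): 0.13 ≤ 0.98, so result = 1
not p: Gödel ¬ of 0.98 = 0 (operand ≠ 0)
(not p ∧ r) = min(0, 0.13) = 0
((not p ∧ r) → r): 0 ≤ 0.13, so result = 1
((((not p → r) → r) → p) → ((not p ∧ r) → r)): 1 ≤ 1, so result = 1
(((not q → r) ∧ ((not not (r → r) ∨ r) → r)) ∧ ((((not p → r) → r) → p) → ((not p ∧ r) → r))) = min(0.13, 1) = 0.13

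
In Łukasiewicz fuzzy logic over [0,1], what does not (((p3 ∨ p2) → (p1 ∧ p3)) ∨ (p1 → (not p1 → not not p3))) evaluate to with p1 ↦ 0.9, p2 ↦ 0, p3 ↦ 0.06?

(p3 ∨ p2) = max(0.06, 0) = 0.06
(p1 ∧ p3) = min(0.9, 0.06) = 0.06
((p3 ∨ p2) → (p1 ∧ p3)): min(1, 1 − 0.06 + 0.06) = 1
not p1: Łukasiewicz ¬ gives 1 − 0.9 = 0.1
not p3: Łukasiewicz ¬ gives 1 − 0.06 = 0.94
not not p3: Łukasiewicz ¬ gives 1 − 0.94 = 0.06
(not p1 → not not p3): min(1, 1 − 0.1 + 0.06) = 0.96
(p1 → (not p1 → not not p3)): min(1, 1 − 0.9 + 0.96) = 1
(((p3 ∨ p2) → (p1 ∧ p3)) ∨ (p1 → (not p1 → not not p3))) = max(1, 1) = 1
not (((p3 ∨ p2) → (p1 ∧ p3)) ∨ (p1 → (not p1 → not not p3))): Łukasiewicz ¬ gives 1 − 1 = 0

0.00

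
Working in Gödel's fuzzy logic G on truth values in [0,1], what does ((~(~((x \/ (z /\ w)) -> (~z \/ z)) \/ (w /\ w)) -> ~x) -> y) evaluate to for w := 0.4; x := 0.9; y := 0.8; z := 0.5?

0.80

(z /\ w) = min(0.5, 0.4) = 0.4
(x \/ (z /\ w)) = max(0.9, 0.4) = 0.9
~z: Gödel ¬ of 0.5 = 0 (operand ≠ 0)
(~z \/ z) = max(0, 0.5) = 0.5
((x \/ (z /\ w)) -> (~z \/ z)): 0.9 > 0.5, so result = 0.5
~((x \/ (z /\ w)) -> (~z \/ z)): Gödel ¬ of 0.5 = 0 (operand ≠ 0)
(w /\ w) = min(0.4, 0.4) = 0.4
(~((x \/ (z /\ w)) -> (~z \/ z)) \/ (w /\ w)) = max(0, 0.4) = 0.4
~(~((x \/ (z /\ w)) -> (~z \/ z)) \/ (w /\ w)): Gödel ¬ of 0.4 = 0 (operand ≠ 0)
~x: Gödel ¬ of 0.9 = 0 (operand ≠ 0)
(~(~((x \/ (z /\ w)) -> (~z \/ z)) \/ (w /\ w)) -> ~x): 0 ≤ 0, so result = 1
((~(~((x \/ (z /\ w)) -> (~z \/ z)) \/ (w /\ w)) -> ~x) -> y): 1 > 0.8, so result = 0.8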